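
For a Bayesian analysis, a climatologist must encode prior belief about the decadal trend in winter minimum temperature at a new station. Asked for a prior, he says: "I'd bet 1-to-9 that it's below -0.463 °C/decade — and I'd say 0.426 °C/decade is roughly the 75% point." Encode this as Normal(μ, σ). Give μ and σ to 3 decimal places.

μ = 0.119, σ = 0.454

The p-quantile of Normal(μ,σ) is μ + z_p·σ, with z_{0.1} = -1.282 and z_{0.75} = 0.6745.
Eliminate σ: μ = (z₂·x₁ − z₁·x₂)/(z₂ − z₁) = (0.6745·-0.463 − (-1.282)·0.426)/1.956 = 0.119.
Then σ = (x₂ − x₁)/(z₂ − z₁) = (0.426 − -0.463)/1.956 = 0.454.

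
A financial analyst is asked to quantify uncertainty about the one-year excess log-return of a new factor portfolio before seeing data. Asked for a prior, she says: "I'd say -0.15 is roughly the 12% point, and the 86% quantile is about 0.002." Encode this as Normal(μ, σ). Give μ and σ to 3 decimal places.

For Normal(μ,σ), the p-quantile is μ + z_p·σ. Here z_{0.12} = -1.175, z_{0.86} = 1.08.
So -0.15 = μ − 1.175σ and 0.002 = μ + 1.08σ.
Subtracting: σ = (0.002 − -0.15)/(1.08 − (-1.175)) = 0.067.
Then μ = -0.15 − (-1.175)·0.067 = -0.071.

μ = -0.071, σ = 0.067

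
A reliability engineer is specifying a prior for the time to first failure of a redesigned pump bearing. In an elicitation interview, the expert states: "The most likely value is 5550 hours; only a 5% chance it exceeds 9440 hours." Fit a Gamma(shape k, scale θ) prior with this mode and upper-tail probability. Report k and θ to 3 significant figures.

Gamma(k,θ) with k>1 has mode (k−1)θ, so θ = 5550/(k−1).
Need P(X < 9440) = 0.95 with θ tied to k this way. Start at k = 2, θ = 5550: P(X<9440) ≈ 0.507.
Too low — raise k to concentrate. Iterating converges to k ≈ 10.9.
Then θ = 5550/(10.9−1) ≈ 561.

k ≈ 10.9, θ ≈ 561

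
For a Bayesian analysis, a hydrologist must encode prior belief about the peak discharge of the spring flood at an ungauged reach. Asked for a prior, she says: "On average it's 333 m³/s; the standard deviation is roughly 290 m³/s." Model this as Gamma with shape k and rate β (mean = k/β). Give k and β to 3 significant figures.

For Gamma(k, rate β): mean = k/β, variance = k/β², so CV = 1/√k.
CV = SD/mean = 290/333 = 0.8709, hence k = 1/CV² = 1.32.
Then β = k/mean = 1.32/333 = 0.00396.

k ≈ 1.32, β ≈ 0.00396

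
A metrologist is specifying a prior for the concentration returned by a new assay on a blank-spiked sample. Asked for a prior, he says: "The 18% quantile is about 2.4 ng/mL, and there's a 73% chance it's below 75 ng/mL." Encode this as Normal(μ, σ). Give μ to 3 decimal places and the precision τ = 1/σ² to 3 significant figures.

μ = 45.887, τ = 0.000443

For Normal(μ,σ), the p-quantile is μ + z_p·σ. Here z_{0.18} = -0.9154, z_{0.73} = 0.6128.
So 2.4 = μ − 0.9154σ and 75 = μ + 0.6128σ.
Subtracting: σ = (75 − 2.4)/(0.6128 − (-0.9154)) = 47.508.
Then μ = 2.4 − (-0.9154)·47.508 = 45.887.
Precision τ = 1/σ² = 1/47.51² = 0.000443.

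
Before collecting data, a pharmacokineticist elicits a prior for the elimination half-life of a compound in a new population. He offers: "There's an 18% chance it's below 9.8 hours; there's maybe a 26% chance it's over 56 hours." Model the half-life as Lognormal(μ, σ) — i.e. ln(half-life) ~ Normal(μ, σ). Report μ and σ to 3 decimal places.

μ ≈ 3.306, σ ≈ 1.118

If T ~ Lognormal(μ,σ) then ln T ~ Normal(μ,σ), so the p-quantile of ln T is μ + z_p·σ.
ln(9.8) = 2.282 and ln(56) = 4.025; z_{0.18} = -0.9154, z_{0.74} = 0.6433.
σ = (4.025 − 2.282)/(0.6433 − (-0.9154)) = 1.118.
μ = 2.282 − (-0.9154)·1.118 = 3.306.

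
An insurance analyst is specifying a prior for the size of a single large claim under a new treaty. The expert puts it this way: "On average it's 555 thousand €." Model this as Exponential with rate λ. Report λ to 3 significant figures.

λ ≈ 0.0018

Exponential mean = 1/λ, so λ = 1/555.0 = 0.0018.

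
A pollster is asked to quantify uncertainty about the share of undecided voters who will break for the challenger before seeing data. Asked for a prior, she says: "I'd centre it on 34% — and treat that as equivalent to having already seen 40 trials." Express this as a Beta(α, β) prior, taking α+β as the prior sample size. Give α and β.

Under the effective-sample-size interpretation, Beta(α, β) has prior mean α/(α+β) and prior sample size α+β.
So α+β = 40 and α/(α+β) = 0.34, giving α = 0.34·40 = 13.6 and β = 40 − 13.6 = 26.4.

α = 13.6, β = 26.4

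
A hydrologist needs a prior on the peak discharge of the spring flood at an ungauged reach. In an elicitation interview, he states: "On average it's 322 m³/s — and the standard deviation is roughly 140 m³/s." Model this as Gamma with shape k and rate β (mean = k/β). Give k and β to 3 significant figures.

k ≈ 5.29, β ≈ 0.0164

For Gamma(k, rate β): mean = k/β, variance = k/β², so CV = 1/√k.
CV = SD/mean = 140/322 = 0.4348, hence k = 1/CV² = 5.29.
Then β = k/mean = 5.29/322 = 0.0164.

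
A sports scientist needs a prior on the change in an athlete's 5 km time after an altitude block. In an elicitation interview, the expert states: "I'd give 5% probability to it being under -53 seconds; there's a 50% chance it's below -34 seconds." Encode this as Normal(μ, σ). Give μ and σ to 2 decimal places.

μ = -34.00, σ = 11.55

The p-quantile of Normal(μ,σ) is μ + z_p·σ, with z_{0.05} = -1.645 and z_{0.5} = 0.
Eliminate σ: μ = (z₂·x₁ − z₁·x₂)/(z₂ − z₁) = (0·-53 − (-1.645)·-34)/1.645 = -34.00.
Then σ = (x₂ − x₁)/(z₂ − z₁) = (-34 − -53)/1.645 = 11.55.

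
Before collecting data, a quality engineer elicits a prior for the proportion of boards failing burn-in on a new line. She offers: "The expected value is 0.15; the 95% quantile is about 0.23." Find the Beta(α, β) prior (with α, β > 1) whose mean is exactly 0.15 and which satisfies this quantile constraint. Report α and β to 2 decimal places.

With mean 0.15 fixed, write α = 0.15s, β = 0.85s where s = α+β.
Need P(θ < 0.23) = 0.95 under Beta(0.15s, 0.85s). Normal approximation: (q−m)/√(m(1−m)/s) ≈ z_{0.95} = 1.64, so s ≈ 0.15·0.85·(1.64)²/(0.23−0.15)² = 53.9.
At s = 53.9: P(θ<0.23) ≈ 0.939. Adjusting to match 0.95 gives s ≈ 61.98.
So α = 0.15·61.98 ≈ 9.30, β = 0.85·61.98 ≈ 52.68.

α ≈ 9.30, β ≈ 52.68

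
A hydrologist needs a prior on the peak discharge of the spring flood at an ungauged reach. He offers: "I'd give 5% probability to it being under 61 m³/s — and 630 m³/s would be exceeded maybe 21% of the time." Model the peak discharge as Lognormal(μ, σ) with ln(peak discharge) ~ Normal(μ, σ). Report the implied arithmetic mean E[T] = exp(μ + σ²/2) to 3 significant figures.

E[T] ≈ 460 m³/s

If T ~ Lognormal(μ,σ) then ln T ~ Normal(μ,σ), so the p-quantile of ln T is μ + z_p·σ.
ln(61) = 4.111 and ln(630) = 6.446; z_{0.05} = -1.645, z_{0.79} = 0.8064.
σ = (6.446 − 4.111)/(0.8064 − (-1.645)) = 0.953.
μ = 4.111 − (-1.645)·0.953 = 5.678.
E[T] = exp(μ + σ²/2) = exp(5.678 + 0.4536) = 460 m³/s.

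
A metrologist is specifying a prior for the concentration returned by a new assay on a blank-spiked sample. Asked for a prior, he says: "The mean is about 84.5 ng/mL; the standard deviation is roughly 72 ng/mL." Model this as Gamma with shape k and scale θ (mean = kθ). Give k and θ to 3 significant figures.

k ≈ 1.38, θ ≈ 61.3

For Gamma(k, scale θ): mean = kθ, variance = kθ², so CV = 1/√k.
CV = SD/mean = 72/84.5 = 0.8521, hence k = 1/CV² = 1.38.
Then θ = mean/k = 84.5/1.38 = 61.3.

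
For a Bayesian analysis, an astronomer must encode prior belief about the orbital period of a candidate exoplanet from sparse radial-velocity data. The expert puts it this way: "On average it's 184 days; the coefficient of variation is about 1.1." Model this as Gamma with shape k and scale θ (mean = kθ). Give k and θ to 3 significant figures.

k ≈ 0.826, θ ≈ 223

For Gamma(k, scale θ): mean = kθ, variance = kθ², so CV = 1/√k.
CV = 1.1, hence k = 1/CV² = 0.826.
Then θ = mean/k = 184/0.826 = 223.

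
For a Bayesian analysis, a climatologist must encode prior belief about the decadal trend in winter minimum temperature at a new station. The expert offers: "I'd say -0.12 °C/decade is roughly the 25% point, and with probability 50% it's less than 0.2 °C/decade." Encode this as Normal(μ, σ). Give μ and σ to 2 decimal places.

For Normal(μ,σ), the p-quantile is μ + z_p·σ. Here z_{0.25} = -0.6745, z_{0.5} = 0.
So -0.12 = μ − 0.6745σ and 0.2 = μ + 0σ.
Subtracting: σ = (0.2 − -0.12)/(0 − (-0.6745)) = 0.47.
Then μ = -0.12 − (-0.6745)·0.47 = 0.20.

μ = 0.20, σ = 0.47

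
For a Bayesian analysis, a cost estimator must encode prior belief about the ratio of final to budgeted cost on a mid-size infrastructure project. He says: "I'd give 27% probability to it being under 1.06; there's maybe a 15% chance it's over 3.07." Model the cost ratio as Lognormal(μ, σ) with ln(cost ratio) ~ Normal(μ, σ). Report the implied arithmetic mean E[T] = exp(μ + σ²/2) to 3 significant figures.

If T ~ Lognormal(μ,σ) then ln T ~ Normal(μ,σ), so the p-quantile of ln T is μ + z_p·σ.
ln(1.06) = 0.05827 and ln(3.07) = 1.122; z_{0.27} = -0.6128, z_{0.85} = 1.036.
σ = (1.122 − 0.05827)/(1.036 − (-0.6128)) = 0.645.
μ = 0.05827 − (-0.6128)·0.645 = 0.453.
E[T] = exp(μ + σ²/2) = exp(0.453 + 0.2079) = 1.94.

E[T] ≈ 1.94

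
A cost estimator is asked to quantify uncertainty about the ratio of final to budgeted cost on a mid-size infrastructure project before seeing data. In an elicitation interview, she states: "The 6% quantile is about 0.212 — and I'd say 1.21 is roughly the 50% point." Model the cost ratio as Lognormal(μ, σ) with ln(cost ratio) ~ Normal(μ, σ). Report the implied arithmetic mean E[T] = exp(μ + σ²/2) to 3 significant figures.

If T ~ Lognormal(μ,σ) then ln T ~ Normal(μ,σ), so the p-quantile of ln T is μ + z_p·σ.
ln(0.212) = -1.551 and ln(1.21) = 0.1906; z_{0.06} = -1.555, z_{0.5} = 0.
σ = (0.1906 − -1.551)/(0 − (-1.555)) = 1.120.
μ = -1.551 − (-1.555)·1.120 = 0.191.
E[T] = exp(μ + σ²/2) = exp(0.191 + 0.6275) = 2.27.

E[T] ≈ 2.27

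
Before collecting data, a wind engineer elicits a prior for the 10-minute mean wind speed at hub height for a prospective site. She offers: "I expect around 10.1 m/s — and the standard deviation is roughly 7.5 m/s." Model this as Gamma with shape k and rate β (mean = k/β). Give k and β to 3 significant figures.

For Gamma(k, rate β): mean = k/β, variance = k/β², so CV = 1/√k.
CV = SD/mean = 7.5/10.1 = 0.7426, hence k = 1/CV² = 1.81.
Then β = k/mean = 1.81/10.1 = 0.18.

k ≈ 1.81, β ≈ 0.18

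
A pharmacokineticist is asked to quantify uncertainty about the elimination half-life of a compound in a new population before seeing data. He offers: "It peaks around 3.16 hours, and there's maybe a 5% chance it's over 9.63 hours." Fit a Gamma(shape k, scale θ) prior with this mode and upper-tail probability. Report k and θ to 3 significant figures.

Gamma(k,θ) with k>1 has mode (k−1)θ, so θ = 3.16/(k−1).
Need P(X < 9.63) = 0.95 with θ tied to k this way. Start at k = 2, θ = 3.16: P(X<9.63) ≈ 0.808.
Too low — raise k to concentrate. Iterating converges to k ≈ 3.13.
Then θ = 3.16/(3.13−1) ≈ 1.48.

k ≈ 3.13, θ ≈ 1.48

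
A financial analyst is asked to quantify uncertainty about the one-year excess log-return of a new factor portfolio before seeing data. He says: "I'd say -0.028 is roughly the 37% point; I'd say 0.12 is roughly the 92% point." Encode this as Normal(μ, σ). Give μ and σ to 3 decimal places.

The p-quantile of Normal(μ,σ) is μ + z_p·σ, with z_{0.37} = -0.3319 and z_{0.92} = 1.405.
Eliminate σ: μ = (z₂·x₁ − z₁·x₂)/(z₂ − z₁) = (1.405·-0.028 − (-0.3319)·0.12)/1.737 = 0.000.
Then σ = (x₂ − x₁)/(z₂ − z₁) = (0.12 − -0.028)/1.737 = 0.085.

μ = 0.000, σ = 0.085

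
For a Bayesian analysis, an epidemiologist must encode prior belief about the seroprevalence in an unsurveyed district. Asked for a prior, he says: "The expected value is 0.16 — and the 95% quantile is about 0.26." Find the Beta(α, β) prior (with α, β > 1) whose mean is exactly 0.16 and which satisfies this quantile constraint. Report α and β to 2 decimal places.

α ≈ 6.78, β ≈ 35.60

With mean 0.16 fixed, write α = 0.16s, β = 0.84s where s = α+β.
Need P(θ < 0.26) = 0.95 under Beta(0.16s, 0.84s). Normal approximation: (q−m)/√(m(1−m)/s) ≈ z_{0.95} = 1.64, so s ≈ 0.16·0.84·(1.64)²/(0.26−0.16)² = 36.4.
At s = 36.4: P(θ<0.26) ≈ 0.938. Adjusting to match 0.95 gives s ≈ 42.38.
So α = 0.16·42.38 ≈ 6.78, β = 0.84·42.38 ≈ 35.60.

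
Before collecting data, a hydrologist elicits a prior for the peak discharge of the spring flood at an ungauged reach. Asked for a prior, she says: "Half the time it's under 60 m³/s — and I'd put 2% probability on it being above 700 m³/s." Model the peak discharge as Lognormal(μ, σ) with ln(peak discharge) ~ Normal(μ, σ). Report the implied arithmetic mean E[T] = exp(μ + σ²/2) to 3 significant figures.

E[T] ≈ 123 m³/s

If T ~ Lognormal(μ,σ) then ln T ~ Normal(μ,σ), so the p-quantile of ln T is μ + z_p·σ.
ln(60) = 4.094 and ln(700) = 6.551; z_{0.5} = 0, z_{0.98} = 2.054.
σ = (6.551 − 4.094)/(2.054 − (0)) = 1.196.
μ = 4.094 − (0)·1.196 = 4.094.
E[T] = exp(μ + σ²/2) = exp(4.094 + 0.7155) = 123 m³/s.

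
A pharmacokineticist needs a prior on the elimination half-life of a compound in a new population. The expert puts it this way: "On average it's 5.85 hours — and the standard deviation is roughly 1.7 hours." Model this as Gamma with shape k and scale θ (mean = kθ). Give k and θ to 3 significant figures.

For Gamma(k, scale θ): mean = kθ, variance = kθ², so CV = 1/√k.
CV = SD/mean = 1.7/5.85 = 0.2906, hence k = 1/CV² = 11.8.
Then θ = mean/k = 5.85/11.8 = 0.494.

k ≈ 11.8, θ ≈ 0.494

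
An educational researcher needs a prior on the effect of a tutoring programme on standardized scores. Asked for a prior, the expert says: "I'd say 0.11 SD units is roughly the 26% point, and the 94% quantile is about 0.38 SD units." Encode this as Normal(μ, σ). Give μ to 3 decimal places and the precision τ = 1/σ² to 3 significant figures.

The p-quantile of Normal(μ,σ) is μ + z_p·σ, with z_{0.26} = -0.6433 and z_{0.94} = 1.555.
Eliminate σ: μ = (z₂·x₁ − z₁·x₂)/(z₂ − z₁) = (1.555·0.11 − (-0.6433)·0.38)/2.198 = 0.189.
Then σ = (x₂ − x₁)/(z₂ − z₁) = (0.38 − 0.11)/2.198 = 0.123.
Precision τ = 1/σ² = 1/0.1228² = 66.3.

μ = 0.189, τ = 66.3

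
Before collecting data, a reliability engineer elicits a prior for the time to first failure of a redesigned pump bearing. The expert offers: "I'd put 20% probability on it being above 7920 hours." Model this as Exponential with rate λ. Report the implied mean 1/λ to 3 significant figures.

P(T > 7920.0) = e^(−λ·7920.0) = 0.2, so λ = −ln(0.2)/7920.0 = 0.000203.
Mean = 1/λ = 4920 hours.

mean ≈ 4920 hours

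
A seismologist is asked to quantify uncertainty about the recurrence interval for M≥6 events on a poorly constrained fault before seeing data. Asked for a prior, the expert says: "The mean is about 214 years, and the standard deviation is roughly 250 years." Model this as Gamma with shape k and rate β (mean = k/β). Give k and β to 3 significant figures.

For Gamma(k, rate β): mean = k/β, variance = k/β², so CV = 1/√k.
CV = SD/mean = 250/214 = 1.168, hence k = 1/CV² = 0.733.
Then β = k/mean = 0.733/214 = 0.00342.

k ≈ 0.733, β ≈ 0.00342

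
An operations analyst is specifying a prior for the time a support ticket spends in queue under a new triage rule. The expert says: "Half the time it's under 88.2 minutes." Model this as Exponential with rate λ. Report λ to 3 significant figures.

λ ≈ 0.00786

Exponential median = ln 2 / λ, so λ = ln 2 / 88.2 = 0.00786.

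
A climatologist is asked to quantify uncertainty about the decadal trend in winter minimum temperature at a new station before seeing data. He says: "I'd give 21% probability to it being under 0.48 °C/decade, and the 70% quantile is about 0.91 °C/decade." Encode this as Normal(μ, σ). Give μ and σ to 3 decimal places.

μ = 0.741, σ = 0.323

The p-quantile of Normal(μ,σ) is μ + z_p·σ, with z_{0.21} = -0.8064 and z_{0.7} = 0.5244.
Eliminate σ: μ = (z₂·x₁ − z₁·x₂)/(z₂ − z₁) = (0.5244·0.48 − (-0.8064)·0.91)/1.331 = 0.741.
Then σ = (x₂ − x₁)/(z₂ − z₁) = (0.91 − 0.48)/1.331 = 0.323.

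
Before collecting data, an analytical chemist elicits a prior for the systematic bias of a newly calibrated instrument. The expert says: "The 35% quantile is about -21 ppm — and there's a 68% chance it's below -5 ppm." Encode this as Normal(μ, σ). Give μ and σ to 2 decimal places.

μ = -13.77, σ = 18.76

For Normal(μ,σ), the p-quantile is μ + z_p·σ. Here z_{0.35} = -0.3853, z_{0.68} = 0.4677.
So -21 = μ − 0.3853σ and -5 = μ + 0.4677σ.
Subtracting: σ = (-5 − -21)/(0.4677 − (-0.3853)) = 18.76.
Then μ = -21 − (-0.3853)·18.76 = -13.77.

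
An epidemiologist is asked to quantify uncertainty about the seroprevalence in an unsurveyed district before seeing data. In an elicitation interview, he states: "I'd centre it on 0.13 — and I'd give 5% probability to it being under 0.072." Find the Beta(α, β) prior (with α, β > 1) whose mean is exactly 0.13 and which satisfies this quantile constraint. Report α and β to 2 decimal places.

α ≈ 9.52, β ≈ 63.70

With mean 0.13 fixed, write α = 0.13s, β = 0.87s where s = α+β.
Need P(θ < 0.072) = 0.05 under Beta(0.13s, 0.87s). Normal approximation: (q−m)/√(m(1−m)/s) ≈ z_{0.05} = -1.64, so s ≈ 0.13·0.87·(-1.64)²/(0.072−0.13)² = 91.0.
At s = 91.0: P(θ<0.072) ≈ 0.032. Adjusting to match 0.05 gives s ≈ 73.22.
So α = 0.13·73.22 ≈ 9.52, β = 0.87·73.22 ≈ 63.70.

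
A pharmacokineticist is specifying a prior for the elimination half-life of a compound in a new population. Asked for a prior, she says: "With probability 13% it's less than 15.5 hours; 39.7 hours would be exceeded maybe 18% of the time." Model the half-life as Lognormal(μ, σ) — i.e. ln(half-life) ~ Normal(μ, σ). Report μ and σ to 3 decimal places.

If T ~ Lognormal(μ,σ) then ln T ~ Normal(μ,σ), so the p-quantile of ln T is μ + z_p·σ.
ln(15.5) = 2.741 and ln(39.7) = 3.681; z_{0.13} = -1.126, z_{0.82} = 0.9154.
σ = (3.681 − 2.741)/(0.9154 − (-1.126)) = 0.461.
μ = 2.741 − (-1.126)·0.461 = 3.260.

μ ≈ 3.260, σ ≈ 0.461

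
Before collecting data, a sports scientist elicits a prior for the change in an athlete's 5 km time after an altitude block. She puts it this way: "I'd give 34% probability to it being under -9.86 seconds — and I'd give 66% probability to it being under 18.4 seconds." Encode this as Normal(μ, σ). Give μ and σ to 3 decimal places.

μ = 4.270, σ = 34.258

For Normal(μ,σ), the p-quantile is μ + z_p·σ. Here z_{0.34} = -0.4125, z_{0.66} = 0.4125.
So -9.86 = μ − 0.4125σ and 18.4 = μ + 0.4125σ.
Subtracting: σ = (18.4 − -9.86)/(0.4125 − (-0.4125)) = 34.258.
Then μ = -9.86 − (-0.4125)·34.258 = 4.270.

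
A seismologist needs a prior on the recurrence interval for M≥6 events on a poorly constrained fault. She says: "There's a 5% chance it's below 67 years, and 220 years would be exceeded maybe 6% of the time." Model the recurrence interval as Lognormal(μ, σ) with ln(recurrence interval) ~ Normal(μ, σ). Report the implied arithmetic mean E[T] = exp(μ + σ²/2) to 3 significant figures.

E[T] ≈ 132 years

If T ~ Lognormal(μ,σ) then ln T ~ Normal(μ,σ), so the p-quantile of ln T is μ + z_p·σ.
ln(67) = 4.205 and ln(220) = 5.394; z_{0.05} = -1.645, z_{0.94} = 1.555.
σ = (5.394 − 4.205)/(1.555 − (-1.645)) = 0.372.
μ = 4.205 − (-1.645)·0.372 = 4.816.
E[T] = exp(μ + σ²/2) = exp(4.816 + 0.0690) = 132 years.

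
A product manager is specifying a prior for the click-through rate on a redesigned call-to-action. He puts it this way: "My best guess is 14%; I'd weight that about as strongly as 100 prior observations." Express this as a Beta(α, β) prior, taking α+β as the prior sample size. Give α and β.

α = 14, β = 86

Under the effective-sample-size interpretation, Beta(α, β) has prior mean α/(α+β) and prior sample size α+β.
So α+β = 100 and α/(α+β) = 0.14, giving α = 0.14·100 = 14 and β = 100 − 14 = 86.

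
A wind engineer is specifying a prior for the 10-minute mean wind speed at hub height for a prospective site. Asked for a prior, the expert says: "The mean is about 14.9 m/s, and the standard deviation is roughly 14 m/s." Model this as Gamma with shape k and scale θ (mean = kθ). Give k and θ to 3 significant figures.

For Gamma(k, scale θ): mean = kθ, variance = kθ², so CV = 1/√k.
CV = SD/mean = 14/14.9 = 0.9396, hence k = 1/CV² = 1.13.
Then θ = mean/k = 14.9/1.13 = 13.2.

k ≈ 1.13, θ ≈ 13.2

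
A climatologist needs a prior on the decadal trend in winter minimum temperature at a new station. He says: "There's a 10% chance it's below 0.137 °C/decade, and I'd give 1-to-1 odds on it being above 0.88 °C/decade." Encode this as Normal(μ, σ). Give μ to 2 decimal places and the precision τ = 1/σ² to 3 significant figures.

μ = 0.88, τ = 2.98

For Normal(μ,σ), the p-quantile is μ + z_p·σ. Here z_{0.1} = -1.282, z_{0.5} = 0.
So 0.137 = μ − 1.282σ and 0.88 = μ + 0σ.
Subtracting: σ = (0.88 − 0.137)/(0 − (-1.282)) = 0.58.
Then μ = 0.137 − (-1.282)·0.58 = 0.88.
Precision τ = 1/σ² = 1/0.5798² = 2.98.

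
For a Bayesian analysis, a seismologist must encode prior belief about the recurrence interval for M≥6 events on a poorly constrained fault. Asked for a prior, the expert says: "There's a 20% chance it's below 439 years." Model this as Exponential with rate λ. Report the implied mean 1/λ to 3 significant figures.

P(T < 439.0) = 1 − e^(−λ·439.0) = 0.2, so λ = −ln(1−0.2)/439.0 = −ln(0.8)/439.0 = 0.000508.
Mean = 1/λ = 1970 years.

mean ≈ 1970 years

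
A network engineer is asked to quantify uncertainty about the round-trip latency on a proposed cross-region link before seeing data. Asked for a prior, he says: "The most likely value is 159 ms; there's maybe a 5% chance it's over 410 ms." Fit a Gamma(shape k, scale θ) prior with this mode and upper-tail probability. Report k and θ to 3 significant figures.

Gamma(k,θ) with k>1 has mode (k−1)θ, so θ = 159/(k−1).
Need P(X < 410) = 0.95 with θ tied to k this way. Start at k = 2, θ = 159: P(X<410) ≈ 0.728.
Too low — raise k to concentrate. Iterating converges to k ≈ 4.02.
Then θ = 159/(4.02−1) ≈ 52.7.

k ≈ 4.02, θ ≈ 52.7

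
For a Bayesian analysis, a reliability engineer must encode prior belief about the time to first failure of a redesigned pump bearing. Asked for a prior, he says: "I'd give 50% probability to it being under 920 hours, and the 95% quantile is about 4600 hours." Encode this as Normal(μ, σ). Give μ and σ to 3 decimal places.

The p-quantile of Normal(μ,σ) is μ + z_p·σ, with z_{0.5} = 0 and z_{0.95} = 1.645.
Eliminate σ: μ = (z₂·x₁ − z₁·x₂)/(z₂ − z₁) = (1.645·920 − (0)·4600)/1.645 = 920.000.
Then σ = (x₂ − x₁)/(z₂ − z₁) = (4600 − 920)/1.645 = 2237.281.

μ = 920.000, σ = 2237.281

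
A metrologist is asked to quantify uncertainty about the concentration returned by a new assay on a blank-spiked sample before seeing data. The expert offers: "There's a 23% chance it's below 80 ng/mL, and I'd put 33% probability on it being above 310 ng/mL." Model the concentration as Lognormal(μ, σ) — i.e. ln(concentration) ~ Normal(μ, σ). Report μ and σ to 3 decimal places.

If T ~ Lognormal(μ,σ) then ln T ~ Normal(μ,σ), so the p-quantile of ln T is μ + z_p·σ.
ln(80) = 4.382 and ln(310) = 5.737; z_{0.23} = -0.7388, z_{0.67} = 0.4399.
σ = (5.737 − 4.382)/(0.4399 − (-0.7388)) = 1.149.
μ = 4.382 − (-0.7388)·1.149 = 5.231.

μ ≈ 5.231, σ ≈ 1.149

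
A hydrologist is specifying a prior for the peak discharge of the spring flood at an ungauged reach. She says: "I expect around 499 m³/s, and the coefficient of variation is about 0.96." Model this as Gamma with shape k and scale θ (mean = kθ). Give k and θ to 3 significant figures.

k ≈ 1.09, θ ≈ 460

For Gamma(k, scale θ): mean = kθ, variance = kθ², so CV = 1/√k.
CV = 0.96, hence k = 1/CV² = 1.09.
Then θ = mean/k = 499/1.09 = 460.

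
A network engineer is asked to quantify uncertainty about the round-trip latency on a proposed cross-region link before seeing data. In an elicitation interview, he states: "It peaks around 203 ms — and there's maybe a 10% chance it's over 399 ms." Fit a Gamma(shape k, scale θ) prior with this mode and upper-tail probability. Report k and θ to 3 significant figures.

Gamma(k,θ) with k>1 has mode (k−1)θ, so θ = 203/(k−1).
Need P(X < 399) = 0.9 with θ tied to k this way. Start at k = 2, θ = 203: P(X<399) ≈ 0.585.
Too low — raise k to concentrate. Iterating converges to k ≈ 5.2.
Then θ = 203/(5.2−1) ≈ 48.4.

k ≈ 5.2, θ ≈ 48.4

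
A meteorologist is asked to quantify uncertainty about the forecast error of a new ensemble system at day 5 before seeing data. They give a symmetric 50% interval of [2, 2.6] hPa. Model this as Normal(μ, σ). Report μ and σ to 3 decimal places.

A symmetric 50% interval runs μ ± z·σ with z = 0.6745.
Half-width = 0.3, so σ = 0.3/0.6745 = 0.445.
μ is the interval midpoint, 2.300.

μ = 2.300, σ = 0.445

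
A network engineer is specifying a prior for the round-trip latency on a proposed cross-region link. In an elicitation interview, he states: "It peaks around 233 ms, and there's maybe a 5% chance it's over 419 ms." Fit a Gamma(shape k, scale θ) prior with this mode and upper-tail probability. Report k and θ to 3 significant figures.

Gamma(k,θ) with k>1 has mode (k−1)θ, so θ = 233/(k−1).
Need P(X < 419) = 0.95 with θ tied to k this way. Start at k = 2, θ = 233: P(X<419) ≈ 0.537.
Too low — raise k to concentrate. Iterating converges to k ≈ 9.09.
Then θ = 233/(9.09−1) ≈ 28.8.

k ≈ 9.09, θ ≈ 28.8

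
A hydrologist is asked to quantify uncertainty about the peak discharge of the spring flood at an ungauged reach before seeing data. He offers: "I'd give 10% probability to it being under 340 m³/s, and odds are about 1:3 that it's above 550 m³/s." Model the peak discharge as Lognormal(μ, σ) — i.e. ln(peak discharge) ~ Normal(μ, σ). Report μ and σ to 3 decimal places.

If T ~ Lognormal(μ,σ) then ln T ~ Normal(μ,σ), so the p-quantile of ln T is μ + z_p·σ.
ln(340) = 5.829 and ln(550) = 6.31; z_{0.1} = -1.282, z_{0.75} = 0.6745.
σ = (6.31 − 5.829)/(0.6745 − (-1.282)) = 0.246.
μ = 5.829 − (-1.282)·0.246 = 6.144.

μ ≈ 6.144, σ ≈ 0.246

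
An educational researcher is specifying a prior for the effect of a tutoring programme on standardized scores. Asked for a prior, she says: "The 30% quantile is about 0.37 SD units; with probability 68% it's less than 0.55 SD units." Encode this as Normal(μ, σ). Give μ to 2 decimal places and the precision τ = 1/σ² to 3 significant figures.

For Normal(μ,σ), the p-quantile is μ + z_p·σ. Here z_{0.3} = -0.5244, z_{0.68} = 0.4677.
So 0.37 = μ − 0.5244σ and 0.55 = μ + 0.4677σ.
Subtracting: σ = (0.55 − 0.37)/(0.4677 − (-0.5244)) = 0.18.
Then μ = 0.37 − (-0.5244)·0.18 = 0.47.
Precision τ = 1/σ² = 1/0.1814² = 30.4.

μ = 0.47, τ = 30.4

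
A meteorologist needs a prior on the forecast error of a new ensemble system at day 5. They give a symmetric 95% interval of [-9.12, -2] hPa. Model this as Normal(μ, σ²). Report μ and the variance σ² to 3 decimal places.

μ = -5.560, σ² = 3.299

A symmetric 95% interval runs μ ± z·σ with z = 1.96.
Half-width = 3.56, so σ = 3.56/1.96 = 1.8164 and σ² = 3.299.
μ is the interval midpoint, -5.560.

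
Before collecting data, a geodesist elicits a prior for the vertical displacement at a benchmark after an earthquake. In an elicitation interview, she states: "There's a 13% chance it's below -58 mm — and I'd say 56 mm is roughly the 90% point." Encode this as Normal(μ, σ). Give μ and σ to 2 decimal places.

The p-quantile of Normal(μ,σ) is μ + z_p·σ, with z_{0.13} = -1.126 and z_{0.9} = 1.282.
Eliminate σ: μ = (z₂·x₁ − z₁·x₂)/(z₂ − z₁) = (1.282·-58 − (-1.126)·56)/2.408 = -4.67.
Then σ = (x₂ − x₁)/(z₂ − z₁) = (56 − -58)/2.408 = 47.34.

μ = -4.67, σ = 47.34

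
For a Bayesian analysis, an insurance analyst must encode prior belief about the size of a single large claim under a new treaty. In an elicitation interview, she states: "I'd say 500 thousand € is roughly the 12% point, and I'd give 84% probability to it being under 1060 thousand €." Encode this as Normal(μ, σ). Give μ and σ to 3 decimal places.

For Normal(μ,σ), the p-quantile is μ + z_p·σ. Here z_{0.12} = -1.175, z_{0.84} = 0.9945.
So 500 = μ − 1.175σ and 1060 = μ + 0.9945σ.
Subtracting: σ = (1060 − 500)/(0.9945 − (-1.175)) = 258.131.
Then μ = 500 − (-1.175)·258.131 = 803.300.

μ = 803.300, σ = 258.131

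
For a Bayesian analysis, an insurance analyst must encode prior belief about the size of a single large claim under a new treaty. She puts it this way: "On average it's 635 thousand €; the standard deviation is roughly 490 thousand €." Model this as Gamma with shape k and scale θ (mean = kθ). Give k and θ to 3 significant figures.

k ≈ 1.68, θ ≈ 378

For Gamma(k, scale θ): mean = kθ, variance = kθ², so CV = 1/√k.
CV = SD/mean = 490/635 = 0.7717, hence k = 1/CV² = 1.68.
Then θ = mean/k = 635/1.68 = 378.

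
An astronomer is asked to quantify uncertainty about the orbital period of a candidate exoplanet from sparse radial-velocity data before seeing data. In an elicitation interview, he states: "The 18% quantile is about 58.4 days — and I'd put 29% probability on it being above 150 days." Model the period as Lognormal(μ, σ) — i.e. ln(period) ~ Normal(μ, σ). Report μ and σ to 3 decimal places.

μ ≈ 4.655, σ ≈ 0.642

If T ~ Lognormal(μ,σ) then ln T ~ Normal(μ,σ), so the p-quantile of ln T is μ + z_p·σ.
ln(58.4) = 4.067 and ln(150) = 5.011; z_{0.18} = -0.9154, z_{0.71} = 0.5534.
σ = (5.011 − 4.067)/(0.5534 − (-0.9154)) = 0.642.
μ = 4.067 − (-0.9154)·0.642 = 4.655.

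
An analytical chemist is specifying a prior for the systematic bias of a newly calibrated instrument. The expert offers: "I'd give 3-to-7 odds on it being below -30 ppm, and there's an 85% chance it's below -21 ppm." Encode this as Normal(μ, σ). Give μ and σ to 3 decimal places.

μ = -26.976, σ = 5.766

For Normal(μ,σ), the p-quantile is μ + z_p·σ. Here z_{0.3} = -0.5244, z_{0.85} = 1.036.
So -30 = μ − 0.5244σ and -21 = μ + 1.036σ.
Subtracting: σ = (-21 − -30)/(1.036 − (-0.5244)) = 5.766.
Then μ = -30 − (-0.5244)·5.766 = -26.976.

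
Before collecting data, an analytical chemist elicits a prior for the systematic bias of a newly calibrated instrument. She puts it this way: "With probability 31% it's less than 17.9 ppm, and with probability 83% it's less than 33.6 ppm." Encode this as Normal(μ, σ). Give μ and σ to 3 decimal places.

For Normal(μ,σ), the p-quantile is μ + z_p·σ. Here z_{0.31} = -0.4959, z_{0.83} = 0.9542.
So 17.9 = μ − 0.4959σ and 33.6 = μ + 0.9542σ.
Subtracting: σ = (33.6 − 17.9)/(0.9542 − (-0.4959)) = 10.827.
Then μ = 17.9 − (-0.4959)·10.827 = 23.269.

μ = 23.269, σ = 10.827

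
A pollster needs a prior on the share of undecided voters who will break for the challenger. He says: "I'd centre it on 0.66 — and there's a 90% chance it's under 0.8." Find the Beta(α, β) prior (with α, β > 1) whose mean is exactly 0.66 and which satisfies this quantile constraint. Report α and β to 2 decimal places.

α ≈ 11.36, β ≈ 5.85

With mean 0.66 fixed, write α = 0.66s, β = 0.34s where s = α+β.
Need P(θ < 0.8) = 0.9 under Beta(0.66s, 0.34s). Normal approximation: (q−m)/√(m(1−m)/s) ≈ z_{0.9} = 1.28, so s ≈ 0.66·0.34·(1.28)²/(0.8−0.66)² = 18.8.
At s = 18.8: P(θ<0.8) ≈ 0.911. Adjusting to match 0.9 gives s ≈ 17.21.
So α = 0.66·17.21 ≈ 11.36, β = 0.34·17.21 ≈ 5.85.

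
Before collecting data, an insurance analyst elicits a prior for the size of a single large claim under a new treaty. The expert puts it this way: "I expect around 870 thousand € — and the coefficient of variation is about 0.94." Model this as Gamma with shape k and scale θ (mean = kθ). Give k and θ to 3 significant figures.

k ≈ 1.13, θ ≈ 769

For Gamma(k, scale θ): mean = kθ, variance = kθ², so CV = 1/√k.
CV = 0.94, hence k = 1/CV² = 1.13.
Then θ = mean/k = 870/1.13 = 769.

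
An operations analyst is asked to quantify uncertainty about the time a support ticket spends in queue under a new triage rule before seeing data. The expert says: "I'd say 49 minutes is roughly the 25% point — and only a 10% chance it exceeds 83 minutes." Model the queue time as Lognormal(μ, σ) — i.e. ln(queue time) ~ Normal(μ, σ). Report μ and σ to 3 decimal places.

μ ≈ 4.074, σ ≈ 0.269

If T ~ Lognormal(μ,σ) then ln T ~ Normal(μ,σ), so the p-quantile of ln T is μ + z_p·σ.
ln(49) = 3.892 and ln(83) = 4.419; z_{0.25} = -0.6745, z_{0.9} = 1.282.
σ = (4.419 − 3.892)/(1.282 − (-0.6745)) = 0.269.
μ = 3.892 − (-0.6745)·0.269 = 4.074.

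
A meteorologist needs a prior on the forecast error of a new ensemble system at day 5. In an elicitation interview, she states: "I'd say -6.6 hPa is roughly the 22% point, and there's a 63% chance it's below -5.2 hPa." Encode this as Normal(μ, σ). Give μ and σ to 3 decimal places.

μ = -5.621, σ = 1.268

For Normal(μ,σ), the p-quantile is μ + z_p·σ. Here z_{0.22} = -0.7722, z_{0.63} = 0.3319.
So -6.6 = μ − 0.7722σ and -5.2 = μ + 0.3319σ.
Subtracting: σ = (-5.2 − -6.6)/(0.3319 − (-0.7722)) = 1.268.
Then μ = -6.6 − (-0.7722)·1.268 = -5.621.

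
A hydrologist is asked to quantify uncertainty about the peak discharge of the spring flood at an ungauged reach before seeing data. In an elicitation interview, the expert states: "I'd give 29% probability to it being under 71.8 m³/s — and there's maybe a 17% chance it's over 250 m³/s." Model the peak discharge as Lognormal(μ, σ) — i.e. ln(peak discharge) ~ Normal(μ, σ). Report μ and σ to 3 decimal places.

If T ~ Lognormal(μ,σ) then ln T ~ Normal(μ,σ), so the p-quantile of ln T is μ + z_p·σ.
ln(71.8) = 4.274 and ln(250) = 5.521; z_{0.29} = -0.5534, z_{0.83} = 0.9542.
σ = (5.521 − 4.274)/(0.9542 − (-0.5534)) = 0.828.
μ = 4.274 − (-0.5534)·0.828 = 4.732.

μ ≈ 4.732, σ ≈ 0.828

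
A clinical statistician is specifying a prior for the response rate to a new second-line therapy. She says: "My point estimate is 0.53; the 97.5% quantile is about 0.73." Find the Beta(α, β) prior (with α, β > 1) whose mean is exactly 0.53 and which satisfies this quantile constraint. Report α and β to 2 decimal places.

α ≈ 11.56, β ≈ 10.25

With mean 0.53 fixed, write α = 0.53s, β = 0.47s where s = α+β.
Need P(θ < 0.73) = 0.975 under Beta(0.53s, 0.47s). Normal approximation: (q−m)/√(m(1−m)/s) ≈ z_{0.975} = 1.96, so s ≈ 0.53·0.47·(1.96)²/(0.73−0.53)² = 23.9.
At s = 23.9: P(θ<0.73) ≈ 0.980. Adjusting to match 0.975 gives s ≈ 21.82.
So α = 0.53·21.82 ≈ 11.56, β = 0.47·21.82 ≈ 10.25.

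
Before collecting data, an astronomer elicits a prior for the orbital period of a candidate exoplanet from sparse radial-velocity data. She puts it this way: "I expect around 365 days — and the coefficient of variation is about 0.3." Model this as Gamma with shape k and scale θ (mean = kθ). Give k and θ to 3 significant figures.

For Gamma(k, scale θ): mean = kθ, variance = kθ², so CV = 1/√k.
CV = 0.3, hence k = 1/CV² = 11.1.
Then θ = mean/k = 365/11.1 = 32.9.

k ≈ 11.1, θ ≈ 32.9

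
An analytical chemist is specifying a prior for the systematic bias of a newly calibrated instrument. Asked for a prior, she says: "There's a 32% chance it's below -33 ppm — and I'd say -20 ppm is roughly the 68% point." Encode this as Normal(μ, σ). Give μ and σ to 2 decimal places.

μ = -26.50, σ = 13.90

For Normal(μ,σ), the p-quantile is μ + z_p·σ. Here z_{0.32} = -0.4677, z_{0.68} = 0.4677.
So -33 = μ − 0.4677σ and -20 = μ + 0.4677σ.
Subtracting: σ = (-20 − -33)/(0.4677 − (-0.4677)) = 13.90.
Then μ = -33 − (-0.4677)·13.90 = -26.50.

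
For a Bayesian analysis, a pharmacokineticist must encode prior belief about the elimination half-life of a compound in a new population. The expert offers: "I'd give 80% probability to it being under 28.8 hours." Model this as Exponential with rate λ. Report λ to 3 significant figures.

λ ≈ 0.0559

P(T < 28.8) = 1 − e^(−λ·28.8) = 0.8, so λ = −ln(1−0.8)/28.8 = −ln(0.2)/28.8 = 0.0559.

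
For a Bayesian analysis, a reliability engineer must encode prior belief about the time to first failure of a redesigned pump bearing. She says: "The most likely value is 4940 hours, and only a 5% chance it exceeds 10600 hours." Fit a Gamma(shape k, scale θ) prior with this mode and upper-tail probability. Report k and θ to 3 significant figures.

k ≈ 5.73, θ ≈ 1040

Gamma(k,θ) with k>1 has mode (k−1)θ, so θ = 4940/(k−1).
Need P(X < 10600) = 0.95 with θ tied to k this way. Start at k = 2, θ = 4940: P(X<10600) ≈ 0.632.
Too low — raise k to concentrate. Iterating converges to k ≈ 5.73.
Then θ = 4940/(5.73−1) ≈ 1040.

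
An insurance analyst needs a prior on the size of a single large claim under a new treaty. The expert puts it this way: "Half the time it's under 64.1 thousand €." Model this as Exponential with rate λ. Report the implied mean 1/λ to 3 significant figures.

mean ≈ 92.5 thousand €

Exponential median = ln 2 / λ, so λ = ln 2 / 64.1 = 0.0108.
Mean = 1/λ = 92.5 thousand €.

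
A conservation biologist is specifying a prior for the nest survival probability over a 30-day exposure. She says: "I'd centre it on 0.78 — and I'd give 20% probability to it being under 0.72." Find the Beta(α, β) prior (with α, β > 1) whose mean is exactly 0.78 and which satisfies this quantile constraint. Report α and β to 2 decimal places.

With mean 0.78 fixed, write α = 0.78s, β = 0.22s where s = α+β.
Need P(θ < 0.72) = 0.2 under Beta(0.78s, 0.22s). Normal approximation: (q−m)/√(m(1−m)/s) ≈ z_{0.2} = -0.842, so s ≈ 0.78·0.22·(-0.842)²/(0.72−0.78)² = 33.8.
At s = 33.8: P(θ<0.72) ≈ 0.193. Adjusting to match 0.2 gives s ≈ 31.46.
So α = 0.78·31.46 ≈ 24.54, β = 0.22·31.46 ≈ 6.92.

α ≈ 24.54, β ≈ 6.92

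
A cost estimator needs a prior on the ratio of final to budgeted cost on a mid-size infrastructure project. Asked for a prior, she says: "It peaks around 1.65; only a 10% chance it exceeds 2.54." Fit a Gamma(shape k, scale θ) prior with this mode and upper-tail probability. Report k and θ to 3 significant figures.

Gamma(k,θ) with k>1 has mode (k−1)θ, so θ = 1.65/(k−1).
Need P(X < 2.54) = 0.9 with θ tied to k this way. Start at k = 2, θ = 1.65: P(X<2.54) ≈ 0.455.
Too low — raise k to concentrate. Iterating converges to k ≈ 11.
Then θ = 1.65/(11−1) ≈ 0.164.

k ≈ 11, θ ≈ 0.164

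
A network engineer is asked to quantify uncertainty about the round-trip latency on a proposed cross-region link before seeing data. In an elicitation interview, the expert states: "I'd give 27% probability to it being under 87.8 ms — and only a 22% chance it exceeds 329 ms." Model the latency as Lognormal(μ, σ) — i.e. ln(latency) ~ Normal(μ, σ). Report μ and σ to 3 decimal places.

If T ~ Lognormal(μ,σ) then ln T ~ Normal(μ,σ), so the p-quantile of ln T is μ + z_p·σ.
ln(87.8) = 4.475 and ln(329) = 5.796; z_{0.27} = -0.6128, z_{0.78} = 0.7722.
σ = (5.796 − 4.475)/(0.7722 − (-0.6128)) = 0.954.
μ = 4.475 − (-0.6128)·0.954 = 5.060.

μ ≈ 5.060, σ ≈ 0.954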